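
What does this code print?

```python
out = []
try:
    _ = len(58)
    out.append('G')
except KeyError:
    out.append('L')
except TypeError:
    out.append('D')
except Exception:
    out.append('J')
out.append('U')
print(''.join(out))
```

Execution trace: 'D' (except TypeError) → 'U' (after the try/except). Output: DU

Answer: DU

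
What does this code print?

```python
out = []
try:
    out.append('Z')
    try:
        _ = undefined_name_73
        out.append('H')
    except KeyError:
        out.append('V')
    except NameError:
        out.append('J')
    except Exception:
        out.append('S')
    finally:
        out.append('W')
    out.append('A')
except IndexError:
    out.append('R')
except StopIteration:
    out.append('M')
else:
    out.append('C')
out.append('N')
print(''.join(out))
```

Execution trace: 'Z' (try body) → 'J' (inner except NameError) → 'W' (inner finally) → 'A' (try body, no exception) → 'C' (else) → 'N' (after the try/except). Output: ZJWACN

Answer: ZJWACN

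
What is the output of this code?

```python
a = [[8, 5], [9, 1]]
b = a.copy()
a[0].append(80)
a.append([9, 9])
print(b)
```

Key concept: shallow copy with nested lists.
Step by step:
`a = [[8, 5], [9, 1]]` → a = [[8, 5], [9, 1]]
`b = a.copy()` → b = [[8, 5], [9, 1]]
`a[0].append(80)` → a = [[8, 5, 80], [9, 1]]; b = [[8, 5, 80], [9, 1]]
`a.append([9, 9])` → a = [[8, 5, 80], [9, 1], [9, 9]]
`print(b)` → prints [[8, 5, 80], [9, 1]]

Answer: [[8, 5, 80], [9, 1]]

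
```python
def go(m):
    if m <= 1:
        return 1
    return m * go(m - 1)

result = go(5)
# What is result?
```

go(5) = 5 * 4 * 3 * 2 * 1 = 120

Answer: 120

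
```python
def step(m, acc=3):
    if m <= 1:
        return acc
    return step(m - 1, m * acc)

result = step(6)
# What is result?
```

Accumulator trace (n, acc): (6, 3) -> (5, 18) -> (4, 90) -> (3, 360) -> (2, 1080) -> (1, 2160) -> return 2160

Answer: 2160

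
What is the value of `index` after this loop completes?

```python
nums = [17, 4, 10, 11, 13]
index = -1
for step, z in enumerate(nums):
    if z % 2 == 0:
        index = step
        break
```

First even number index in [17, 4, 10, 11, 13]
`index` takes the values: -1 → 1

Answer: 1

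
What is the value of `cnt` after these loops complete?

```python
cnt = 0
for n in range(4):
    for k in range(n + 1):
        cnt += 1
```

Triangle: 1 + 2 + ... + 4
`cnt` takes the values: 0 → 1 → 2 → 3 → 4 → 5 → 6 → 7 → 8 → 9 → 10

Answer: 10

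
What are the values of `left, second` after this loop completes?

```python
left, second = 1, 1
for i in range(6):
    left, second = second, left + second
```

Fibonacci: after 6 iterations
`left, second` takes the values: (1, 1) → (1, 2) → (2, 3) → (3, 5) → (5, 8) → (8, 13) → (13, 21)

Answer: 13, 21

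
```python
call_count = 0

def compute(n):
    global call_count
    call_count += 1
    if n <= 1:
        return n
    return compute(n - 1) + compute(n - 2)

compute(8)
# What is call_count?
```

Calls(n) = 1 + Calls(n-1) + Calls(n-2); Calls(0)=Calls(1)=1. For n=8 this gives 67.

Answer: 67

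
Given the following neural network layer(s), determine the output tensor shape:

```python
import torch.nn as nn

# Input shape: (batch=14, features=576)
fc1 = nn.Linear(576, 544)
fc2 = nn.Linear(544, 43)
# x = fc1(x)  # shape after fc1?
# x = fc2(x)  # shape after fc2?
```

Input: (14, 576) -> after fc1: (14, 544) -> Output: (14, 43)

Answer: (14, 43)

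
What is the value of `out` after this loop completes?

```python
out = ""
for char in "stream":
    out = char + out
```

Reverse 'stream'
`out` takes the values: "" → "s" → "ts" → "rts" → "erts" → "aerts" → "maerts"

Answer: "maerts"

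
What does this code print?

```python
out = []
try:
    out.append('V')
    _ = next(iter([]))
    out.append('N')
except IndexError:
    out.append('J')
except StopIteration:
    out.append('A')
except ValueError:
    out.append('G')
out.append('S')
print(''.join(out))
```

Execution trace: 'V' (try body) → 'A' (except StopIteration) → 'S' (after the try/except). Output: VAS

Answer: VAS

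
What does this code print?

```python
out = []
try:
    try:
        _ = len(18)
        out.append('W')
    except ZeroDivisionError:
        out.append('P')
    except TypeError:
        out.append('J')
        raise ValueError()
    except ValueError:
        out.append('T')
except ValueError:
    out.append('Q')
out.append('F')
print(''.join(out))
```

Execution trace: 'J' (inner except TypeError) → 'Q' (outer except ValueError) → 'F' (after the try/except). Output: JQF

Answer: JQF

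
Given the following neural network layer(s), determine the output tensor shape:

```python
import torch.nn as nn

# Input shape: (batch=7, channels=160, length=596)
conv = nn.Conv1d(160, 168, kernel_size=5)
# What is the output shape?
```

Input: (7, 160, 596) -> Output: (7, 168, 592)

Answer: (7, 168, 592)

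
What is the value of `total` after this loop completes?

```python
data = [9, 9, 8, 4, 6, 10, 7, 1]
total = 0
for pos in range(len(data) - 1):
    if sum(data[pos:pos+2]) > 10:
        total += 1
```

Count windows with sum > 10
`total` takes the values: 0 → 1 → 2 → 3 → 4 → 5

Answer: 5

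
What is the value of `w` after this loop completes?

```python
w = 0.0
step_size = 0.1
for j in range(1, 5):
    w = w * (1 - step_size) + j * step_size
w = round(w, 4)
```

Moving average with lr=0.1
`w` takes the values: 0.0 → 0.1 → 0.29 → 0.561 → 0.9049

Answer: 0.9049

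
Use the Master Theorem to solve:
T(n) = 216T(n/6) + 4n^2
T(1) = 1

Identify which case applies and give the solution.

a=216, b=6, f(n)=4n^2. log_6(216) = 3. Since c=2 < 3, Case 1 applies: T(n) = Θ(n^log_b(a)) = O(n^3).

Answer: O(n^3) - Case 1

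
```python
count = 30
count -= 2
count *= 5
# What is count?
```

Trace:
`count = 30` → count = 30
`count -= 2` → count = 28
`count *= 5` → count = 140
So count = 140

Answer: 140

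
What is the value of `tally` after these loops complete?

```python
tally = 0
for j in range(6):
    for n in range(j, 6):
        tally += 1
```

Upper triangle: 6 + 5 + ... + 1
`tally` takes the values: 0 → 1 → 2 → 3 → 4 → 5 → 6 → 7 → 8 → 9 → 10 → 11 → 12 → 13 → 14 → 15 → 16 → 17 → 18 → 19 → 20 → 21

Answer: 21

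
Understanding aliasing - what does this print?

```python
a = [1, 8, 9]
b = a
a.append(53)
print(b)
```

Key concept: basic list aliasing.
Step by step:
`a = [1, 8, 9]` → a = [1, 8, 9]
`b = a` → b = [1, 8, 9] (same object as a)
`a.append(53)` → a = [1, 8, 9, 53] (same object as b); b = [1, 8, 9, 53] (same object as a)
`print(b)` → prints [1, 8, 9, 53]

Answer: [1, 8, 9, 53]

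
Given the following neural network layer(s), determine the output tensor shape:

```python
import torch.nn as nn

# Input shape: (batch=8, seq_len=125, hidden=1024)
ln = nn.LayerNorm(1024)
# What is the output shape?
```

Input: (8, 125, 1024) -> Output: (8, 125, 1024)

Answer: (8, 125, 1024)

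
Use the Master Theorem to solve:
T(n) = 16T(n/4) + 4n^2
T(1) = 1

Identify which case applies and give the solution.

a=16, b=4, f(n)=4n^2. log_4(16) = 2. Since c=2 = 2, Case 2 applies: T(n) = Θ(n^log_b(a) · log n) = O(n^2 log n).

Answer: O(n^2 log n) - Case 2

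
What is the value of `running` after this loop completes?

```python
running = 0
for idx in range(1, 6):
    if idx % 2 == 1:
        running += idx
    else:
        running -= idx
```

Add odd, subtract even
`running` takes the values: 0 → 1 → -1 → 2 → -2 → 3

Answer: 3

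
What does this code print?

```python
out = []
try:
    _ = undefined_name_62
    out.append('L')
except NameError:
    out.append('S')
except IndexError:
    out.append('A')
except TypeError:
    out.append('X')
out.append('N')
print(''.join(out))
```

Execution trace: 'S' (except NameError) → 'N' (after the try/except). Output: SN

Answer: SN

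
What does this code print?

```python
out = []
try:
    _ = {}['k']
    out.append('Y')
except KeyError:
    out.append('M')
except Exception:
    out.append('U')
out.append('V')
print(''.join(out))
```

Execution trace: 'M' (except KeyError) → 'V' (after the try/except). Output: MV

Answer: MV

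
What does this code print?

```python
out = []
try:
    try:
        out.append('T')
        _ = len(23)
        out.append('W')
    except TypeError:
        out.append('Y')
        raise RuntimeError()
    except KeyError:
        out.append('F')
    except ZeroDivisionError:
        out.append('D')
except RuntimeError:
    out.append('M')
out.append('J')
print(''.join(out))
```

Execution trace: 'T' (inner try body) → 'Y' (inner except TypeError) → 'M' (outer except RuntimeError) → 'J' (after the try/except). Output: TYMJ

Answer: TYMJ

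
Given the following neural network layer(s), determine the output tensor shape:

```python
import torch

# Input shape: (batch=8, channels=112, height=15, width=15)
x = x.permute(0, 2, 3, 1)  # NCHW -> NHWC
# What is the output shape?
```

Input: (8, 112, 15, 15) -> Output: (8, 15, 15, 112)

Answer: (8, 15, 15, 112)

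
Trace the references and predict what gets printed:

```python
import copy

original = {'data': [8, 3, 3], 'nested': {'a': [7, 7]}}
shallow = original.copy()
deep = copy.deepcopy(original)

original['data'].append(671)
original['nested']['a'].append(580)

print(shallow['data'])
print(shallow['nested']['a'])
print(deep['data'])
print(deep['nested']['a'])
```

Key concept: comparing shallow vs deep copy.
Step by step:
`original = {'data': [8, 3, 3], 'nested': {'a': [7, 7]}}` → original = {'data': [8, 3, 3], 'nested': {'a': [7, 7]}}
`shallow = original.copy()` → shallow = {'data': [8, 3, 3], 'nested': {'a': [7, 7]}}
`deep = copy.deepcopy(original)` → deep = {'data': [8, 3, 3], 'nested': {'a': [7, 7]}}
`original['data'].append(671)` → original = {'data': [8, 3, 3, 671], 'nested': {'a': [7, 7]}}; shallow = {'data': [8, 3, 3, 671], 'nested': {'a': [7, 7]}}
`original['nested']['a'].append(580)` → original = {'data': [8, 3, 3, 671], 'nested': {'a': [7, 7, 580]}}; shallow = {'data': [8, 3, 3, 671], 'nested': {'a': [7, 7, 580]}}
`print(shallow['data'])` → prints [8, 3, 3, 671]
`print(shallow['nested']['a'])` → prints [7, 7, 580]
`print(deep['data'])` → prints [8, 3, 3]
`print(deep['nested']['a'])` → prints [7, 7]

Answer:
[8, 3, 3, 671]
[7, 7, 580]
[8, 3, 3]
[7, 7]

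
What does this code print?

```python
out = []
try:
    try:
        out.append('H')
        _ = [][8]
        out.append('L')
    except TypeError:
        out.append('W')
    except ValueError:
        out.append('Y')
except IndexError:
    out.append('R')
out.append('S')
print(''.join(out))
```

Execution trace: 'H' (try body) → 'R' (outer except IndexError) → 'S' (after the try/except). Output: HRS

Answer: HRS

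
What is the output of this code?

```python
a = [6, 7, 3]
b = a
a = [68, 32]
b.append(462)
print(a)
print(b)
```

Key concept: rebinding vs mutation: a is rebound to a new list, b still points at the original.
Step by step:
`a = [6, 7, 3]` → a = [6, 7, 3]
`b = a` → b = [6, 7, 3] (same object as a)
`a = [68, 32]` → a = [68, 32]
`b.append(462)` → b = [6, 7, 3, 462]
`print(a)` → prints [68, 32]
`print(b)` → prints [6, 7, 3, 462]

Answer:
[68, 32]
[6, 7, 3, 462]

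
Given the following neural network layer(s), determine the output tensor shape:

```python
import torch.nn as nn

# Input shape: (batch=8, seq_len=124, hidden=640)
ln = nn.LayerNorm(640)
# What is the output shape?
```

Input: (8, 124, 640) -> Output: (8, 124, 640)

Answer: (8, 124, 640)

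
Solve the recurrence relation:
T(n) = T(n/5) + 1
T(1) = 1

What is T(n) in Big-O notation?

Each step divides n by 5 and adds 1. After log_5(n) steps we reach T(1)=1. So T(n) = 1·log_5(n) + 1 = O(log n).

Answer: O(log n)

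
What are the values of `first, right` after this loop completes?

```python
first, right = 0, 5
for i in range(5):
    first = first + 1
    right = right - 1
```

first goes 0→5, right goes 5→0
`first, right` takes the values: (0, 5) → (1, 5) → (1, 4) → (2, 4) → (2, 3) → (3, 3) → (3, 2) → (4, 2) → (4, 1) → (5, 1) → (5, 0)

Answer: 5, 0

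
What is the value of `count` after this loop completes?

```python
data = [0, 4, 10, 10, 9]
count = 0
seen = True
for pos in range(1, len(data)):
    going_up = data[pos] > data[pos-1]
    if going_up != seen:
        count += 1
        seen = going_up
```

Count direction changes in [0, 4, 10, 10, 9]
`count` takes the values: 0 → 1

Answer: 1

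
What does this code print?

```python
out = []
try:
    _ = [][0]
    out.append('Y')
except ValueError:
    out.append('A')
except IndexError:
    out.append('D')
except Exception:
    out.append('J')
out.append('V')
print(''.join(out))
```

Execution trace: 'D' (except IndexError) → 'V' (after the try/except). Output: DV

Answer: DV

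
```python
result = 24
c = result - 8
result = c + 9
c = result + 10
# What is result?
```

Trace:
`result = 24` → result = 24
`c = result - 8` → c = 16
`result = c + 9` → result = 25
`c = result + 10` → c = 35
So result = 25

Answer: 25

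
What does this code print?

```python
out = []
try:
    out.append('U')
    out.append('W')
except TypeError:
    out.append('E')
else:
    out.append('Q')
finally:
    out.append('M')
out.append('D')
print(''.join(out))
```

Execution trace: 'U' (try body) → 'W' (try body, no exception) → 'Q' (else) → 'M' (finally) → 'D' (after the try/except). Output: UWQMD

Answer: UWQMD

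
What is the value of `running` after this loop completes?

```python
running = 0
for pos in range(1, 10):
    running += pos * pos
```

Sum of squares 1² to 9² = 285
`running` takes the values: 0 → 1 → 5 → 14 → 30 → 55 → 91 → 140 → 204 → 285

Answer: 285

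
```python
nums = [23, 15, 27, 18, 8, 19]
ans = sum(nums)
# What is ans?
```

Trace:
`nums = [23, 15, 27, 18, 8, 19]` → nums = [23, 15, 27, 18, 8, 19]
`ans = sum(nums)` → ans = 110
So ans = 110

Answer: 110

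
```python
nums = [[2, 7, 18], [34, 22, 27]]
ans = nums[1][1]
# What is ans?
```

Trace:
`nums = [[2, 7, 18], [34, 22, 27]]` → nums = [[2, 7, 18], [34, 22, 27]]
`ans = nums[1][1]` → ans = 22
So ans = 22

Answer: 22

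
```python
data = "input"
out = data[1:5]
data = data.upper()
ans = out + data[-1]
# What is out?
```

Trace:
`data = "input"` → data = 'input'
`out = data[1:5]` → out = 'nput'
`data = data.upper()` → data = 'INPUT'
`ans = out + data[-1]` → ans = 'nputT'
So out = 'nput'

Answer: 'nput'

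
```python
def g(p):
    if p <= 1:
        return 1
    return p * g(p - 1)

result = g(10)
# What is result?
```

g(10) = 10 * 9 * 8 * 7 * 6 * 5 * 4 * 3 * 2 * 1 = 3628800

Answer: 3628800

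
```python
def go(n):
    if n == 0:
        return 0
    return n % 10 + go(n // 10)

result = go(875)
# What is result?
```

Sum of digits of 875: 5 + 7 + 8 = 20

Answer: 20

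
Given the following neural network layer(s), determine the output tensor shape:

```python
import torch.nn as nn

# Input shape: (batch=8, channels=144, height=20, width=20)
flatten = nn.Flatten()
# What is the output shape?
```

Input: (8, 144, 20, 20) -> Output: (8, 57600)

Answer: (8, 57600)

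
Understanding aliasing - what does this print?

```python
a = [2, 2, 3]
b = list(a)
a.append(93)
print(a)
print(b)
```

Key concept: list() constructor creates copy.
Step by step:
`a = [2, 2, 3]` → a = [2, 2, 3]
`b = list(a)` → b = [2, 2, 3]
`a.append(93)` → a = [2, 2, 3, 93]
`print(a)` → prints [2, 2, 3, 93]
`print(b)` → prints [2, 2, 3]

Answer:
[2, 2, 3, 93]
[2, 2, 3]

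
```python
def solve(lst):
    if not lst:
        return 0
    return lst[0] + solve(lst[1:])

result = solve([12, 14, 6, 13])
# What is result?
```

12 + 14 + 6 + 13 + 0 = 45

Answer: 45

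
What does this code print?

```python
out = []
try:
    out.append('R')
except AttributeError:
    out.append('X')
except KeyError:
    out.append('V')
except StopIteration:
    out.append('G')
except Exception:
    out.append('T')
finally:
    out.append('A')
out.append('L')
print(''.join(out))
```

Execution trace: 'R' (try body, no exception) → 'A' (finally) → 'L' (after the try/except). Output: RAL

Answer: RAL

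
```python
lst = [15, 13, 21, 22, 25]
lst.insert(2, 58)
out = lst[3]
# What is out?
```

Trace:
`lst = [15, 13, 21, 22, 25]` → lst = [15, 13, 21, 22, 25]
`lst.insert(2, 58)` → lst = [15, 13, 58, 21, 22, 25]
`out = lst[3]` → out = 21
So out = 21

Answer: 21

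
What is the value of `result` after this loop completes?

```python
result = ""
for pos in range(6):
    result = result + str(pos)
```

Concatenate digits 0 to 5
`result` takes the values: "" → "0" → "01" → "012" → "0123" → "01234" → "012345"

Answer: "012345"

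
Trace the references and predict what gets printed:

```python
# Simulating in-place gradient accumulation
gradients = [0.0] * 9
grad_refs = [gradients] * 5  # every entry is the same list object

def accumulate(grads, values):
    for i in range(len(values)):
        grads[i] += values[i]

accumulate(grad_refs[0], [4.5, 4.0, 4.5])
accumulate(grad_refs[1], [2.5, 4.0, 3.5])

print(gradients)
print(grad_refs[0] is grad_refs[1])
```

Key concept: gradient accumulation aliasing.
Step by step:
`gradients = [0.0] * 9` → gradients = [0.0, 0.0, 0.0, 0.0, 0.0, 0.0, 0.0, 0.0, 0.0]
`grad_refs = [gradients] * 5` → grad_refs = [[0.0, 0.0, 0.0, 0.0, 0.0, 0.0, 0.0, 0.0, 0.0], [0.0, 0.0, 0.0, 0.0, 0.0, 0.0, 0.0, 0.0, 0.0], [0.0, 0.0, 0.0, 0.0, 0.0, 0.0, 0.0, 0.0, 0.0], [0.0, 0.0, 0.0, 0.0, 0.0, 0.0, 0.0, 0.0, 0.0], [0.0, 0.0, 0.0, 0.0, 0.0, 0.0, 0.0, 0.0, 0.0]]
`accumulate(grad_refs[0], [4.5, 4.0, 4.5])` → gradients = [4.5, 4.0, 4.5, 0.0, 0.0, 0.0, 0.0, 0.0, 0.0]; grad_refs = [[4.5, 4.0, 4.5, 0.0, 0.0, 0.0, 0.0, 0.0, 0.0], [4.5, 4.0, 4.5, 0.0, 0.0, 0.0, 0.0, 0.0, 0.0], [4.5, 4.0, 4.5, 0.0, 0.0, 0.0, 0.0, 0.0, 0.0], [4.5, 4.0, 4.5, 0.0, 0.0, 0.0, 0.0, 0.0, 0.0], [4.5, 4.0, 4.5, 0.0, 0.0, 0.0, 0.0, 0.0, 0.0]]
`accumulate(grad_refs[1], [2.5, 4.0, 3.5])` → gradients = [7.0, 8.0, 8.0, 0.0, 0.0, 0.0, 0.0, 0.0, 0.0]; grad_refs = [[7.0, 8.0, 8.0, 0.0, 0.0, 0.0, 0.0, 0.0, 0.0], [7.0, 8.0, 8.0, 0.0, 0.0, 0.0, 0.0, 0.0, 0.0], [7.0, 8.0, 8.0, 0.0, 0.0, 0.0, 0.0, 0.0, 0.0], [7.0, 8.0, 8.0, 0.0, 0.0, 0.0, 0.0, 0.0, 0.0], [7.0, 8.0, 8.0, 0.0, 0.0, 0.0, 0.0, 0.0, 0.0]]
`print(gradients)` → prints [7.0, 8.0, 8.0, 0.0, 0.0, 0.0, 0.0, 0.0, 0.0]
`print(grad_refs[0] is grad_refs[1])` → prints True

Answer:
[7.0, 8.0, 8.0, 0.0, 0.0, 0.0, 0.0, 0.0, 0.0]
True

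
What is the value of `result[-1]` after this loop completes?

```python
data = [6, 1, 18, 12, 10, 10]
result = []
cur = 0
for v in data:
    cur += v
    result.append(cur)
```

Cumulative sum ends at 57
`result` takes the values: [] → [6] → [6, 7] → [6, 7, 25] → [6, 7, 25, 37] → [6, 7, 25, 37, 47] → [6, 7, 25, 37, 47, 57]
So `result[-1]` = 57

Answer: 57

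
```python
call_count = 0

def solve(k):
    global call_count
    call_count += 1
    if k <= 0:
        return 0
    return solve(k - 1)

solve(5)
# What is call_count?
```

Linear recursion stepping by 1: 6 calls from k=5 down to ≤0.

Answer: 6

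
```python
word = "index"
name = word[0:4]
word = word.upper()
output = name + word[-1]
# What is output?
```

Trace:
`word = "index"` → word = 'index'
`name = word[0:4]` → name = 'inde'
`word = word.upper()` → word = 'INDEX'
`output = name + word[-1]` → output = 'indeX'
So output = 'indeX'

Answer: 'indeX'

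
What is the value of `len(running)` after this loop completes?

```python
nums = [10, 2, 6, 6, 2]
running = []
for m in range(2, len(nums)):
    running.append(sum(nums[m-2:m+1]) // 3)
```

Number of 3-element averages
`running` takes the values: [] → [6] → [6, 4] → [6, 4, 4]
So `len(running)` = 3

Answer: 3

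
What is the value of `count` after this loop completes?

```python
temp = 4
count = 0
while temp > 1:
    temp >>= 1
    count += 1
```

Count right shifts until 1
`count` takes the values: 0 → 1 → 2

Answer: 2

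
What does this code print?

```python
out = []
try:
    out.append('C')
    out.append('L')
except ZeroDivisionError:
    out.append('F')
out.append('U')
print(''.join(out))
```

Execution trace: 'C' (try body) → 'L' (try body, no exception) → 'U' (after the try/except). Output: CLU

Answer: CLU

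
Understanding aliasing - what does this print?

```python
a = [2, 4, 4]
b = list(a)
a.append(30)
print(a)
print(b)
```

Key concept: list() constructor creates copy.
Step by step:
`a = [2, 4, 4]` → a = [2, 4, 4]
`b = list(a)` → b = [2, 4, 4]
`a.append(30)` → a = [2, 4, 4, 30]
`print(a)` → prints [2, 4, 4, 30]
`print(b)` → prints [2, 4, 4]

Answer:
[2, 4, 4, 30]
[2, 4, 4]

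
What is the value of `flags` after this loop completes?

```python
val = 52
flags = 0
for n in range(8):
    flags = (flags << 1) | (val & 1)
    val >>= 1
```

Reverse lowest 8 bits of 52
`flags` takes the values: 0 → 1 → 2 → 5 → 11 → 22 → 44

Answer: 44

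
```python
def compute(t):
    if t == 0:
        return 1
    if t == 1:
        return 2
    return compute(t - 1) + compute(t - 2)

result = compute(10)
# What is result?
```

Build up from base cases: compute(0)=1, compute(1)=2, compute(2)=3, compute(3)=5, compute(4)=8, compute(5)=13, compute(6)=21, ..., compute(10)=144

Answer: 144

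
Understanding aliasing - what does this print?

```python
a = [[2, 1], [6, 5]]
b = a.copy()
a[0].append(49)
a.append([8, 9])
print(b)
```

Key concept: shallow copy with nested lists.
Step by step:
`a = [[2, 1], [6, 5]]` → a = [[2, 1], [6, 5]]
`b = a.copy()` → b = [[2, 1], [6, 5]]
`a[0].append(49)` → a = [[2, 1, 49], [6, 5]]; b = [[2, 1, 49], [6, 5]]
`a.append([8, 9])` → a = [[2, 1, 49], [6, 5], [8, 9]]
`print(b)` → prints [[2, 1, 49], [6, 5]]

Answer: [[2, 1, 49], [6, 5]]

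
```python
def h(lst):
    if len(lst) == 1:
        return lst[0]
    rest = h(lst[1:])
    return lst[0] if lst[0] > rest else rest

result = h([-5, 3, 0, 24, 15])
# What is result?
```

Recursive max over [-5, 3, 0, 24, 15] = 24

Answer: 24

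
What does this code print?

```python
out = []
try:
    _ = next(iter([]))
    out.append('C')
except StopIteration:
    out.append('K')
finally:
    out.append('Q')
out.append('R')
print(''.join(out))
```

Execution trace: 'K' (except StopIteration) → 'Q' (finally) → 'R' (after the try/except). Output: KQR

Answer: KQR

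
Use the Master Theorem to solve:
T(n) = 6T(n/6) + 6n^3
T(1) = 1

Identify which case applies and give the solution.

a=6, b=6, f(n)=6n^3. log_6(6) = 1. Since c=3 > 1 and the regularity condition holds (6(n/6)^3 = (6/6^3)n^3 with 6/6^3 < 1), Case 3 applies: T(n) = Θ(f(n)) = O(n^3).

Answer: O(n^3) - Case 3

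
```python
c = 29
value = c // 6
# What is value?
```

Trace:
`c = 29` → c = 29
`value = c // 6` → value = 4
So value = 4

Answer: 4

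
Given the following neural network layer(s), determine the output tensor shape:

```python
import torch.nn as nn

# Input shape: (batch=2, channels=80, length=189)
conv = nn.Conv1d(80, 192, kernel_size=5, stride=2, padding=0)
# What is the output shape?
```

Input: (2, 80, 189) -> Output: (2, 192, 93)

Answer: (2, 192, 93)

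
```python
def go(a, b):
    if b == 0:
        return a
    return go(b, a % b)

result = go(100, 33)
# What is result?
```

go(100, 33) -> go(33, 1) -> go(1, 0) -> 1

Answer: 1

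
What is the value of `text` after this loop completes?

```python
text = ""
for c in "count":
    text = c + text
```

Reverse 'count'
`text` takes the values: "" → "c" → "oc" → "uoc" → "nuoc" → "tnuoc"

Answer: "tnuoc"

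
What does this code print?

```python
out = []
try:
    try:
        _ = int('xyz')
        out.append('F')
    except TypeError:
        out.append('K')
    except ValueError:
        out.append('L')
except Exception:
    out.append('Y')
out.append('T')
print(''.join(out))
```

Execution trace: 'L' (inner except ValueError) → 'T' (after the try/except). Output: LT

Answer: LT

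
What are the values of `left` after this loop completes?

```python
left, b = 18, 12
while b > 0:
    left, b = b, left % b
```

GCD of 18 and 12
`left` takes the values: 18 → 12 → 6

Answer: 6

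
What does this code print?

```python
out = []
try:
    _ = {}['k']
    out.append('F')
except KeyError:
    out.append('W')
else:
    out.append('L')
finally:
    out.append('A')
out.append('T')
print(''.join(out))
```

Execution trace: 'W' (except KeyError) → 'A' (finally) → 'T' (after the try/except). Output: WAT

Answer: WAT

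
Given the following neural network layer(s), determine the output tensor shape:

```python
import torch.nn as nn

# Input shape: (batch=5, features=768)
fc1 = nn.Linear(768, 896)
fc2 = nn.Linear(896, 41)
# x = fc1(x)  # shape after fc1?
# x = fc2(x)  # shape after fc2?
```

Input: (5, 768) -> after fc1: (5, 896) -> Output: (5, 41)

Answer: (5, 41)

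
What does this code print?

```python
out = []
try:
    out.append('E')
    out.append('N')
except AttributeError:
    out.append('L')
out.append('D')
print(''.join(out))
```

Execution trace: 'E' (try body) → 'N' (try body, no exception) → 'D' (after the try/except). Output: END

Answer: END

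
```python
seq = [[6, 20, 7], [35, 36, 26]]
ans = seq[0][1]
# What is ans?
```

Trace:
`seq = [[6, 20, 7], [35, 36, 26]]` → seq = [[6, 20, 7], [35, 36, 26]]
`ans = seq[0][1]` → ans = 20
So ans = 20

Answer: 20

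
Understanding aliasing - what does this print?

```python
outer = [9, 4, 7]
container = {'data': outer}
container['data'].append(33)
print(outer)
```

Key concept: dict holds reference to list.
Step by step:
`outer = [9, 4, 7]` → outer = [9, 4, 7]
`container = {'data': outer}` → container = {'data': [9, 4, 7]}
`container['data'].append(33)` → outer = [9, 4, 7, 33]; container = {'data': [9, 4, 7, 33]}
`print(outer)` → prints [9, 4, 7, 33]

Answer: [9, 4, 7, 33]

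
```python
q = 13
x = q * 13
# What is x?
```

Trace:
`q = 13` → q = 13
`x = q * 13` → x = 169
So x = 169

Answer: 169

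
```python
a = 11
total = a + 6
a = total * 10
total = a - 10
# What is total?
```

Trace:
`a = 11` → a = 11
`total = a + 6` → total = 17
`a = total * 10` → a = 170
`total = a - 10` → total = 160
So total = 160

Answer: 160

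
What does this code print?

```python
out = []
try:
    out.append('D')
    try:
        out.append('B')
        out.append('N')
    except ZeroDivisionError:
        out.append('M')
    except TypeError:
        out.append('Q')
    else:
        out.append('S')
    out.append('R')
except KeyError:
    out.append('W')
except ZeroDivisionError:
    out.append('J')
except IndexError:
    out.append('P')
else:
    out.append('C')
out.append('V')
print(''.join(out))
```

Execution trace: 'D' (try body) → 'B' (inner try body) → 'N' (inner try body, no exception) → 'S' (inner else) → 'R' (try body, no exception) → 'C' (else) → 'V' (after the try/except). Output: DBNSRCV

Answer: DBNSRCV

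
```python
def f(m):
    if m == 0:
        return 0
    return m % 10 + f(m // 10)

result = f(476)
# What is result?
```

Sum of digits of 476: 6 + 7 + 4 = 17

Answer: 17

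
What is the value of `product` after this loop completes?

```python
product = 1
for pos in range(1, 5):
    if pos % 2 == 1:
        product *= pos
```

Product of odd numbers 1 to 4
`product` takes the values: 1 → 3

Answer: 3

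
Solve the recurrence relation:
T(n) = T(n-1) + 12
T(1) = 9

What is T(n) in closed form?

Unrolling: T(n) = T(1) + 12·(n-1) = 9 + 12(n-1) = 12n - 3.

Answer: T(n) = 12n - 3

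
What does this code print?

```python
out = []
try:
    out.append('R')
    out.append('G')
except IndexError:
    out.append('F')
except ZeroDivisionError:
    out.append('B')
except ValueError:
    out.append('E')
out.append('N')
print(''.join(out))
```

Execution trace: 'R' (try body) → 'G' (try body, no exception) → 'N' (after the try/except). Output: RGN

Answer: RGN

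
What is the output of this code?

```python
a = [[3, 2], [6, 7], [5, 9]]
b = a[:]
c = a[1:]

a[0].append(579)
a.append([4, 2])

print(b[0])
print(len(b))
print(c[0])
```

Key concept: slice with nested mutation.
Step by step:
`a = [[3, 2], [6, 7], [5, 9]]` → a = [[3, 2], [6, 7], [5, 9]]
`b = a[:]` → b = [[3, 2], [6, 7], [5, 9]]
`c = a[1:]` → c = [[6, 7], [5, 9]]
`a[0].append(579)` → a = [[3, 2, 579], [6, 7], [5, 9]]; b = [[3, 2, 579], [6, 7], [5, 9]]
`a.append([4, 2])` → a = [[3, 2, 579], [6, 7], [5, 9], [4, 2]]
`print(b[0])` → prints [3, 2, 579]
`print(len(b))` → prints 3
`print(c[0])` → prints [6, 7]

Answer:
[3, 2, 579]
3
[6, 7]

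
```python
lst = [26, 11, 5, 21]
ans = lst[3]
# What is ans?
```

Trace:
`lst = [26, 11, 5, 21]` → lst = [26, 11, 5, 21]
`ans = lst[3]` → ans = 21
So ans = 21

Answer: 21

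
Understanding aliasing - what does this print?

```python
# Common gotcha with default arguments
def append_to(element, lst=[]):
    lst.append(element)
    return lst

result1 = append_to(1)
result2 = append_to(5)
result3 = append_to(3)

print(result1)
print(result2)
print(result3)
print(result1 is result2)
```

Key concept: mutable default argument gotcha.
Step by step:
`result1 = append_to(1)` → result1 = [1]
`result2 = append_to(5)` → result1 = [1, 5] (same object as result2); result2 = [1, 5] (same object as result1)
`result3 = append_to(3)` → result1 = [1, 5, 3] (same object as result2, result3); result2 = [1, 5, 3] (same object as result1, result3); result3 = [1, 5, 3] (same object as result1, result2)
`print(result1)` → prints [1, 5, 3]
`print(result2)` → prints [1, 5, 3]
`print(result3)` → prints [1, 5, 3]
`print(result1 is result2)` → prints True

Answer:
[1, 5, 3]
[1, 5, 3]
[1, 5, 3]
True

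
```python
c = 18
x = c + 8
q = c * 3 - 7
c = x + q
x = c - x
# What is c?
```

Trace:
`c = 18` → c = 18
`x = c + 8` → x = 26
`q = c * 3 - 7` → q = 47
`c = x + q` → c = 73
`x = c - x` → x = 47
So c = 73

Answer: 73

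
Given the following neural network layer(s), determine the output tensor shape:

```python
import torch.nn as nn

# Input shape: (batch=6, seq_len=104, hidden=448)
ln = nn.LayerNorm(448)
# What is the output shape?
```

Input: (6, 104, 448) -> Output: (6, 104, 448)

Answer: (6, 104, 448)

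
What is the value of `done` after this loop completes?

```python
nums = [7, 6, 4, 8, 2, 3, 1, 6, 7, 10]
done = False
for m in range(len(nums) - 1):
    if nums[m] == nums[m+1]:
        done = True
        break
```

Check consecutive duplicates in [7, 6, 4, 8, 2, 3, 1, 6, 7, 10]
`done` takes the values: False

Answer: False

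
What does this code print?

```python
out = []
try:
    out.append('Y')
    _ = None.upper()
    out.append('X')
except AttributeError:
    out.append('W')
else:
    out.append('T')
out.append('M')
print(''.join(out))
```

Execution trace: 'Y' (try body) → 'W' (except AttributeError) → 'M' (after the try/except). Output: YWM

Answer: YWM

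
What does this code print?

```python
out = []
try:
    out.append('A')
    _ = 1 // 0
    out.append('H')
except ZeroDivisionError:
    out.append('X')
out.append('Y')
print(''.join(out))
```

Execution trace: 'A' (try body) → 'X' (except ZeroDivisionError) → 'Y' (after the try/except). Output: AXY

Answer: AXY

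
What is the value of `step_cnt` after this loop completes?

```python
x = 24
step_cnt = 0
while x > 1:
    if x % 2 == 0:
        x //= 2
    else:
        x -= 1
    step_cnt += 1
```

Steps to reduce 24 to 1
`step_cnt` takes the values: 0 → 1 → 2 → 3 → 4 → 5

Answer: 5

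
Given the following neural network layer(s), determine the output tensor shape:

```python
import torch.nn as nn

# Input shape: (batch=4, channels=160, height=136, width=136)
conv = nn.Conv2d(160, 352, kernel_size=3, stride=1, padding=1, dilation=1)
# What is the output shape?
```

Input: (4, 160, 136, 136) -> Output: (4, 352, 136, 136)

Answer: (4, 352, 136, 136)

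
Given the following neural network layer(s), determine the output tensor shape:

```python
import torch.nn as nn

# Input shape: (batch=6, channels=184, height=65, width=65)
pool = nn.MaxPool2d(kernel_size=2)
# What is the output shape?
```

Input: (6, 184, 65, 65) -> Output: (6, 184, 32, 32)

Answer: (6, 184, 32, 32)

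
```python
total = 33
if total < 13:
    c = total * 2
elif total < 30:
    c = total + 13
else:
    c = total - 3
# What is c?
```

Trace:
`total = 33` → total = 33
`if total < 13: ...` → total < 13 is False, total < 30 is False, take else branch → c = 30
So c = 30

Answer: 30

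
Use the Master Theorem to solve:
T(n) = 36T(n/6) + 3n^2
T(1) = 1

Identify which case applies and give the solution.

a=36, b=6, f(n)=3n^2. log_6(36) = 2. Since c=2 = 2, Case 2 applies: T(n) = Θ(n^log_b(a) · log n) = O(n^2 log n).

Answer: O(n^2 log n) - Case 2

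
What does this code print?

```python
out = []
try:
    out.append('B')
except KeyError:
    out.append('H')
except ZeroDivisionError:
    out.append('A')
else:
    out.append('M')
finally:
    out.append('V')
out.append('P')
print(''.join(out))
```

Execution trace: 'B' (try body, no exception) → 'M' (else) → 'V' (finally) → 'P' (after the try/except). Output: BMVP

Answer: BMVP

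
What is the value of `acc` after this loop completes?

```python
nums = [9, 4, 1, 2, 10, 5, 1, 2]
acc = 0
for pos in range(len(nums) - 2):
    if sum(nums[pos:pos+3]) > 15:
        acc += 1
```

Count windows with sum > 15
`acc` takes the values: 0 → 1 → 2

Answer: 2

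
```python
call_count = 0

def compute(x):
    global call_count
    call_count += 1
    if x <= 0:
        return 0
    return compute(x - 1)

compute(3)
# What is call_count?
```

Linear recursion stepping by 1: 4 calls from x=3 down to ≤0.

Answer: 4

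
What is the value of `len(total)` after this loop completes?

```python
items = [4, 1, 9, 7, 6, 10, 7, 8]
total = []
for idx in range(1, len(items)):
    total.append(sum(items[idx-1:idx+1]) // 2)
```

Number of 2-element averages
`total` takes the values: [] → [2] → [2, 5] → [2, 5, 8] → [2, 5, 8, 6] → [2, 5, 8, 6, 8] → [2, 5, 8, 6, 8, 8] → [2, 5, 8, 6, 8, 8, 7]
So `len(total)` = 7

Answer: 7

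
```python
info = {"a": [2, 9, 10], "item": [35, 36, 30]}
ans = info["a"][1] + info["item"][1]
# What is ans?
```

Trace:
`info = {"a": [2, 9, 10], "item": [35, 36, 30]}` → info = {'a': [2, 9, 10], 'item': [35, 36, 30]}
`ans = info["a"][1] + info["item"][1]` → ans = 45
So ans = 45

Answer: 45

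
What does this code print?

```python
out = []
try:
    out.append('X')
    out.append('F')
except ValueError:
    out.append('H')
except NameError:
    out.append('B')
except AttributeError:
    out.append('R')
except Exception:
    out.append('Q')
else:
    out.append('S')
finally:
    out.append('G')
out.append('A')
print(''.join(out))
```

Execution trace: 'X' (try body) → 'F' (try body, no exception) → 'S' (else) → 'G' (finally) → 'A' (after the try/except). Output: XFSGA

Answer: XFSGA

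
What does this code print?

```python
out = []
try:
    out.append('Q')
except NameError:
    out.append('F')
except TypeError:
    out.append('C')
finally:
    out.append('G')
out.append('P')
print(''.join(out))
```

Execution trace: 'Q' (try body, no exception) → 'G' (finally) → 'P' (after the try/except). Output: QGP

Answer: QGP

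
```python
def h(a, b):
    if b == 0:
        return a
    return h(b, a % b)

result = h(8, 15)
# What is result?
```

h(8, 15) -> h(15, 8) -> h(8, 7) -> h(7, 1) -> h(1, 0) -> 1

Answer: 1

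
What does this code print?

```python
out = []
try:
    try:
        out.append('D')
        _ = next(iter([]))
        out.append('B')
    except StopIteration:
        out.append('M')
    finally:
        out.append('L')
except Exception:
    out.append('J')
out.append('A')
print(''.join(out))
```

Execution trace: 'D' (inner try body) → 'M' (inner except StopIteration) → 'L' (inner finally) → 'A' (after the try/except). Output: DMLA

Answer: DMLA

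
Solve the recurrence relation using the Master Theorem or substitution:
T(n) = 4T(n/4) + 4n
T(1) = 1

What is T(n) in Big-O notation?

By Master Theorem: a=4, b=4, f(n)=4n. Since log_4(4) = 1 and f(n) = Θ(n^1), Case 2 applies. T(n) = O(n log n).

Answer: O(n log n)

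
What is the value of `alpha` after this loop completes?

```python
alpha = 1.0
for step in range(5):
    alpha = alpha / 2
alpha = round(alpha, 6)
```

Halving LR 5 times: 1 / 2^5
`alpha` takes the values: 1.0 → 0.5 → 0.25 → 0.125 → 0.0625 → 0.03125

Answer: 0.03125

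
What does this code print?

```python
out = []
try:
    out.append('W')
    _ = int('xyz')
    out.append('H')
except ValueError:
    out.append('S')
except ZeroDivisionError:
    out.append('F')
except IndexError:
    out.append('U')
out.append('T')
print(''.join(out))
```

Execution trace: 'W' (try body) → 'S' (except ValueError) → 'T' (after the try/except). Output: WST

Answer: WST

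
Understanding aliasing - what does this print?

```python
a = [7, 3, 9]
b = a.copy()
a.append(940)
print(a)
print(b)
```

Key concept: list.copy() creates independent copy.
Step by step:
`a = [7, 3, 9]` → a = [7, 3, 9]
`b = a.copy()` → b = [7, 3, 9]
`a.append(940)` → a = [7, 3, 9, 940]
`print(a)` → prints [7, 3, 9, 940]
`print(b)` → prints [7, 3, 9]

Answer:
[7, 3, 9, 940]
[7, 3, 9]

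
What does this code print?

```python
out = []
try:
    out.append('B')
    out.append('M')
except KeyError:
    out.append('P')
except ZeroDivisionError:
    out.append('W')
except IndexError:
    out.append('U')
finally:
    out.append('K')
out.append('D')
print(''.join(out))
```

Execution trace: 'B' (try body) → 'M' (try body, no exception) → 'K' (finally) → 'D' (after the try/except). Output: BMKD

Answer: BMKD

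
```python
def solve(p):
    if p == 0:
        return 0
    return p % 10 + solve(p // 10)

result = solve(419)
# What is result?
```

Sum of digits of 419: 9 + 1 + 4 = 14

Answer: 14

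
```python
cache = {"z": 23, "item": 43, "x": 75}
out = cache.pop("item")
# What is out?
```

Trace:
`cache = {"z": 23, "item": 43, "x": 75}` → cache = {'z': 23, 'item': 43, 'x': 75}
`out = cache.pop("item")` → cache = {'z': 23, 'x': 75}; out = 43
So out = 43

Answer: 43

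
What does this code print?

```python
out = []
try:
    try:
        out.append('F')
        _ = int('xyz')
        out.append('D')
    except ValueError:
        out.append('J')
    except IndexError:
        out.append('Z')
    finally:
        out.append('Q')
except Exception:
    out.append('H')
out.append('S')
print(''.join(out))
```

Execution trace: 'F' (inner try body) → 'J' (inner except ValueError) → 'Q' (inner finally) → 'S' (after the try/except). Output: FJQS

Answer: FJQS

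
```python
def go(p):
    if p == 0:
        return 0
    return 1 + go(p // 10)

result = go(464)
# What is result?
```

Count of digits of 464: 3

Answer: 3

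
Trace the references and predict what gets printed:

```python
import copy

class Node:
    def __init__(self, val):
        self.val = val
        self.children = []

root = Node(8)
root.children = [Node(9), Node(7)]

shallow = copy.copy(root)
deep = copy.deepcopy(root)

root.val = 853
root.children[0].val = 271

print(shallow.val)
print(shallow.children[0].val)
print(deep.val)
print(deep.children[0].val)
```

Key concept: deep copy with custom objects.
Step by step:
`root = Node(8)` → root = Node(val=8, children=[])
`root.children = [Node(9), Node(7)]` → root = Node(val=8, children=[Node(val=9, children=[]), Node(val=7, children=[])])
`shallow = copy.copy(root)` → shallow = Node(val=8, children=[Node(val=9, children=[]), Node(val=7, children=[])])
`deep = copy.deepcopy(root)` → deep = Node(val=8, children=[Node(val=9, children=[]), Node(val=7, children=[])])
`root.val = 853` → root = Node(val=853, children=[Node(val=9, children=[]), Node(val=7, children=[])])
`root.children[0].val = 271` → root = Node(val=853, children=[Node(val=271, children=[]), Node(val=7, children=[])]); shallow = Node(val=8, children=[Node(val=271, children=[]), Node(val=7, children=[])])
`print(shallow.val)` → prints 8
`print(shallow.children[0].val)` → prints 271
`print(deep.val)` → prints 8
`print(deep.children[0].val)` → prints 9

Answer:
8
271
8
9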